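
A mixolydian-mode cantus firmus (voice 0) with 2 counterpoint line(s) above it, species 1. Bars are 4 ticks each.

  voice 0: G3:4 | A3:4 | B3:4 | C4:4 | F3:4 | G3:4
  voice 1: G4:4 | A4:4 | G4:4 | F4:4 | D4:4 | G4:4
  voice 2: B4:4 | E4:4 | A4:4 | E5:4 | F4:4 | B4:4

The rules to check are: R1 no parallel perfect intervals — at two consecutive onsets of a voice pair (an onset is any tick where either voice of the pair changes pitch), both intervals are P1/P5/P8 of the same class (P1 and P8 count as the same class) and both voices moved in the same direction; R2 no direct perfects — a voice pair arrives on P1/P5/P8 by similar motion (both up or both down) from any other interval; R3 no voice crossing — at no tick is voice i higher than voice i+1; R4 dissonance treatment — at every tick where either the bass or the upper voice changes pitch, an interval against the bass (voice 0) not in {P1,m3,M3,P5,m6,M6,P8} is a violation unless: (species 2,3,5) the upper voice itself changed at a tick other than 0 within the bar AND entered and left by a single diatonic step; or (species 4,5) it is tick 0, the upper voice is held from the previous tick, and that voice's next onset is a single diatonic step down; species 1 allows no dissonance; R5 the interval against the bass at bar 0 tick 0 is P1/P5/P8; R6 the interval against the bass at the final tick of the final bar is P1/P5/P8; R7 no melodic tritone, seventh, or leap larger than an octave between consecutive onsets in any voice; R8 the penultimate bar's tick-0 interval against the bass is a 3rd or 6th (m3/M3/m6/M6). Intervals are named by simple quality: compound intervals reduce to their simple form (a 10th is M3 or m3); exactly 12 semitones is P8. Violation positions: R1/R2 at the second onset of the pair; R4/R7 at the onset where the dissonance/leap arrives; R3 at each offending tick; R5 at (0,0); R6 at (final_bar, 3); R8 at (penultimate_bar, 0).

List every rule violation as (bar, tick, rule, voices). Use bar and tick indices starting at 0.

(0, 0, R5, (0, 2))
(1, 0, R1, (0, 1))
(1, 0, R3, (1, 2))
(1, 1, R3, (1, 2))
(1, 2, R3, (1, 2))
(1, 3, R3, (1, 2))
(2, 0, R4, (0, 2))
(3, 0, R4, (0, 1))
(4, 0, R2, (0, 2))
(4, 0, R7, (2,))
(4, 0, R8, (0, 2))
(5, 0, R2, (0, 1))
(5, 0, R7, (2,))
(5, 3, R6, (0, 2))

bar 0: v0=G3 v1=G4 v2=B4 downbeat M3
bar 1: v0=A3 v1=A4 v2=E4 downbeat P5
bar 2: v0=B3 v1=G4 v2=A4 downbeat m7
bar 3: v0=C4 v1=F4 v2=E5 downbeat M3
bar 4: v0=F3 v1=D4 v2=F4 downbeat P8
bar 5: v0=G3 v1=G4 v2=B4 downbeat M3
  -> R5 @ bar 0 tick 0 v(0, 2): opens on M3
  -> R1 @ bar 1 tick 0 v(0, 1): G3/G4 P8 -> A3/A4 P8 similar
  -> R3 @ bar 1 tick 0 v(1, 2): A4 above E4
  -> R3 @ bar 1 tick 1 v(1, 2): A4 above E4
  -> R3 @ bar 1 tick 2 v(1, 2): A4 above E4
  -> R3 @ bar 1 tick 3 v(1, 2): A4 above E4
  -> R4 @ bar 2 tick 0 v(0, 2): B3/A4 m7 untreated
  -> R4 @ bar 3 tick 0 v(0, 1): C4/F4 P4 untreated
  -> R2 @ bar 4 tick 0 v(0, 2): C4/E5 M3 -> F3/F4 P8 similar
  -> R7 @ bar 4 tick 0 v(2,): E5->F4 leap 11st
  -> R8 @ bar 4 tick 0 v(0, 2): penult P8 not 3rd/6th
  -> R2 @ bar 5 tick 0 v(0, 1): F3/D4 M6 -> G3/G4 P8 similar
  -> R7 @ bar 5 tick 0 v(2,): F4->B4 leap 6st
  -> R6 @ bar 5 tick 3 v(0, 2): closes on M3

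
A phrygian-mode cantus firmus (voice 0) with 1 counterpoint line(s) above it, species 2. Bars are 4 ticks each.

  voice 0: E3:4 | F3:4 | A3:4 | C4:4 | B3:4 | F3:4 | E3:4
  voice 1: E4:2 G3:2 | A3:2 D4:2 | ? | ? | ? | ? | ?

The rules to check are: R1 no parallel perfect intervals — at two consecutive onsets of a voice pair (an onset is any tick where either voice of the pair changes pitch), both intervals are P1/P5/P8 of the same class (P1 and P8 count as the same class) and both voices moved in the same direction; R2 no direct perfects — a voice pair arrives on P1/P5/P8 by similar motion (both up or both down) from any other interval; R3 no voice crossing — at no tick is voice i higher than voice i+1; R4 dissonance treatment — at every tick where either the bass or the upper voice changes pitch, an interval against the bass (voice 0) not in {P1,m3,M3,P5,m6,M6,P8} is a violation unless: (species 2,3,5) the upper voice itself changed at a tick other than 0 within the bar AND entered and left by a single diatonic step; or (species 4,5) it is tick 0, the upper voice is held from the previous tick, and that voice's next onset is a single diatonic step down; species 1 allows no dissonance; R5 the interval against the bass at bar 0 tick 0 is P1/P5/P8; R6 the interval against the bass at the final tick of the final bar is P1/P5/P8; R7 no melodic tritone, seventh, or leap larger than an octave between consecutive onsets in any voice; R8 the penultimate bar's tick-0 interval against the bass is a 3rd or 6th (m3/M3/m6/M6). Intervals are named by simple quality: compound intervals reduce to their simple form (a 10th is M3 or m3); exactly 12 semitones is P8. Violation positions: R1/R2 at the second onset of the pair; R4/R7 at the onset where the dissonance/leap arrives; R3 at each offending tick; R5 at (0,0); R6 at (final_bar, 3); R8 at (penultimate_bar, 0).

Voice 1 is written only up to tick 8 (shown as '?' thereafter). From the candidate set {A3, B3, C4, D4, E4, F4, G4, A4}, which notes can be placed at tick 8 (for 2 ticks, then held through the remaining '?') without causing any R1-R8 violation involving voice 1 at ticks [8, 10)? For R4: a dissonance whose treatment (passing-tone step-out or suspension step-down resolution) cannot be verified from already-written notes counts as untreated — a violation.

{A3, C4, F4}

A3: legal
B3: violates R4
C4: legal
D4: violates R4
E4: violates R2
F4: legal
G4: violates R4
A4: violates R2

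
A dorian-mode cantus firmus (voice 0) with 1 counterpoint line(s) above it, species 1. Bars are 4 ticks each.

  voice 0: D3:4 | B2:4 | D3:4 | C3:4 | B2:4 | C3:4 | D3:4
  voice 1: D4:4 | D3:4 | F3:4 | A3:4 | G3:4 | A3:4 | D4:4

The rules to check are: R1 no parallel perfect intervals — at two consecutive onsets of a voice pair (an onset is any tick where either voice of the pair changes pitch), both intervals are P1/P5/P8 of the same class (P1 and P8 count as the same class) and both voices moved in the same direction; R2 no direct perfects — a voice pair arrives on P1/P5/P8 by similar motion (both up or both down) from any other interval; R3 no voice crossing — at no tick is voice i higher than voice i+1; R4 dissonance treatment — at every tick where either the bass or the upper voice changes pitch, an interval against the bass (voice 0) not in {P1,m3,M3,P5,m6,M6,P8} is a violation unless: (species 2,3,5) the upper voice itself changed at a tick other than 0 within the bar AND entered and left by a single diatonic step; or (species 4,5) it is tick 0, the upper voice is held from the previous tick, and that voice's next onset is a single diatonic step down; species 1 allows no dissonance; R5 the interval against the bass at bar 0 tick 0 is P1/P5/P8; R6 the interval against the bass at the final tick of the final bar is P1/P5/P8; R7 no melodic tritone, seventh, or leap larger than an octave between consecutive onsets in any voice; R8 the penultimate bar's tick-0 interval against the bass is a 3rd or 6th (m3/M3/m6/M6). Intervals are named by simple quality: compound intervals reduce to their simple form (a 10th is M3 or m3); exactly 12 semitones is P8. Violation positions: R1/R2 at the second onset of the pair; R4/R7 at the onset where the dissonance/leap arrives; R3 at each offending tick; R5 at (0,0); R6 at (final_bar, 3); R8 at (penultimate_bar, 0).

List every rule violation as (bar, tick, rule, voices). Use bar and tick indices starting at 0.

(6, 0, R2, (0, 1))

bar 0: v0=D3 v1=D4 downbeat P8
bar 1: v0=B2 v1=D3 downbeat m3
bar 2: v0=D3 v1=F3 downbeat m3
bar 3: v0=C3 v1=A3 downbeat M6
bar 4: v0=B2 v1=G3 downbeat m6
bar 5: v0=C3 v1=A3 downbeat M6
bar 6: v0=D3 v1=D4 downbeat P8
  -> R2 @ bar 6 tick 0 v(0, 1): C3/A3 M6 -> D3/D4 P8 similar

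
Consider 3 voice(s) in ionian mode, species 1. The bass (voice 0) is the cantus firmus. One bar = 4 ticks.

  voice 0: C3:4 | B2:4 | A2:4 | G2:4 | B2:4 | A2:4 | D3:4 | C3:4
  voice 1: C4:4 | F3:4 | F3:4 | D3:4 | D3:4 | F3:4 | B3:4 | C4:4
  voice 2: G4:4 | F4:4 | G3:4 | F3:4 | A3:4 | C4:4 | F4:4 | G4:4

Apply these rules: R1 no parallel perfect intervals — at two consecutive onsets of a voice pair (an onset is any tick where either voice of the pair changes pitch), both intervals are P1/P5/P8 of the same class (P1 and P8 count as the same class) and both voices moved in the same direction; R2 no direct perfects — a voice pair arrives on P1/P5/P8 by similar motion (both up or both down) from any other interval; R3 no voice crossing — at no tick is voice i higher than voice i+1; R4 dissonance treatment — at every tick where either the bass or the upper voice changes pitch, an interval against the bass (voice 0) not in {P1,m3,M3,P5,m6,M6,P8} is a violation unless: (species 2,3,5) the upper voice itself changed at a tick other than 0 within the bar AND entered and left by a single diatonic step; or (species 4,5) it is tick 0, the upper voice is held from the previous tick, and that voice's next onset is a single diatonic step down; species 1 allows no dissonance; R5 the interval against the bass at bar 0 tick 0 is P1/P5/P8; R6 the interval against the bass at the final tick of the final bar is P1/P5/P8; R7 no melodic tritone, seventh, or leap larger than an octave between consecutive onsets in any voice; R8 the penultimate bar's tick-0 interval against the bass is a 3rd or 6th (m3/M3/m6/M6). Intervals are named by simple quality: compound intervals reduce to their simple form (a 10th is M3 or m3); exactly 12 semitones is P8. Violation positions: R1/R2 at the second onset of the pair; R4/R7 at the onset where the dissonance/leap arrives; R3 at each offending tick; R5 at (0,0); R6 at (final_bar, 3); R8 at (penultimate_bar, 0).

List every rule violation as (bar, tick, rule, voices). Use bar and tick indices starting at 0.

(1, 0, R2, (1, 2))
(1, 0, R4, (0, 1))
(1, 0, R4, (0, 2))
(2, 0, R4, (0, 2))
(2, 0, R7, (2,))
(3, 0, R2, (0, 1))
(3, 0, R4, (0, 2))
(4, 0, R4, (0, 2))
(5, 0, R1, (1, 2))
(6, 0, R7, (1,))
(7, 0, R2, (1, 2))

bar 0: v0=C3 v1=C4 v2=G4 downbeat P5
bar 1: v0=B2 v1=F3 v2=F4 downbeat TT
bar 2: v0=A2 v1=F3 v2=G3 downbeat m7
bar 3: v0=G2 v1=D3 v2=F3 downbeat m7
bar 4: v0=B2 v1=D3 v2=A3 downbeat m7
bar 5: v0=A2 v1=F3 v2=C4 downbeat m3
bar 6: v0=D3 v1=B3 v2=F4 downbeat m3
bar 7: v0=C3 v1=C4 v2=G4 downbeat P5
  -> R2 @ bar 1 tick 0 v(1, 2): C4/G4 P5 -> F3/F4 P8 similar
  -> R4 @ bar 1 tick 0 v(0, 1): B2/F3 TT untreated
  -> R4 @ bar 1 tick 0 v(0, 2): B2/F4 TT untreated
  -> R4 @ bar 2 tick 0 v(0, 2): A2/G3 m7 untreated
  -> R7 @ bar 2 tick 0 v(2,): F4->G3 leap 10st
  -> R2 @ bar 3 tick 0 v(0, 1): A2/F3 m6 -> G2/D3 P5 similar
  -> R4 @ bar 3 tick 0 v(0, 2): G2/F3 m7 untreated
  -> R4 @ bar 4 tick 0 v(0, 2): B2/A3 m7 untreated
  -> R1 @ bar 5 tick 0 v(1, 2): D3/A3 P5 -> F3/C4 P5 similar
  -> R7 @ bar 6 tick 0 v(1,): F3->B3 leap 6st
  -> R2 @ bar 7 tick 0 v(1, 2): B3/F4 TT -> C4/G4 P5 similar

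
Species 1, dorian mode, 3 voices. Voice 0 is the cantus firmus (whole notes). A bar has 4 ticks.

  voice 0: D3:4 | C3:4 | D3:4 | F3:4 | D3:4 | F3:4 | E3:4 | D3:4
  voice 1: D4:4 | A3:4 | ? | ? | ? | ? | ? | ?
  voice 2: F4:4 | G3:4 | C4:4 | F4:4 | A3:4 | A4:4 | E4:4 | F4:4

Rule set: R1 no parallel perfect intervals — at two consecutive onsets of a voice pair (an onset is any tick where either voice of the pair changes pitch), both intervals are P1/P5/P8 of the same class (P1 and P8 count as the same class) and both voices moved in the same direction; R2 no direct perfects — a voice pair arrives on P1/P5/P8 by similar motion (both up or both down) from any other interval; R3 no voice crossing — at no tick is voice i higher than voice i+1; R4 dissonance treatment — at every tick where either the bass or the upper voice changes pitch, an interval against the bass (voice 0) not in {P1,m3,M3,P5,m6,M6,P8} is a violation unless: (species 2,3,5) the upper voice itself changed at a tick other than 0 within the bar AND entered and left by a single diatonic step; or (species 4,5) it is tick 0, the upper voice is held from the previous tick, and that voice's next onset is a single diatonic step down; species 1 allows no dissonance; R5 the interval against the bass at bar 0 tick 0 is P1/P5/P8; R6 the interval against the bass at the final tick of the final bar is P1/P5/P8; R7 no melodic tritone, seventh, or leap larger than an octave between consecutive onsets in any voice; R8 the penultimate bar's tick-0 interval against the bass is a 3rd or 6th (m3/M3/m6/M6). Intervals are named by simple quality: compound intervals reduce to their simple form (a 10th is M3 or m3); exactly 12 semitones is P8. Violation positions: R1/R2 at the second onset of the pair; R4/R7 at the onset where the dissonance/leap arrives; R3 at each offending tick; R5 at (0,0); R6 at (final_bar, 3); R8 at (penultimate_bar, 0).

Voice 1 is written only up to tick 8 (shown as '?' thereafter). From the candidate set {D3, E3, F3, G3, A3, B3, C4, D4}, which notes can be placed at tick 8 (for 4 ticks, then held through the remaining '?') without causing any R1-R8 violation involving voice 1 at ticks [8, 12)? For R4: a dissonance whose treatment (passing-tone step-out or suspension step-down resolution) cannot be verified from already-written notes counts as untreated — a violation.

D3: legal
E3: violates R4
F3: legal
G3: violates R4
A3: legal
B3: legal
C4: violates R2,R4
D4: violates R2,R3

{A3, B3, D3, F3}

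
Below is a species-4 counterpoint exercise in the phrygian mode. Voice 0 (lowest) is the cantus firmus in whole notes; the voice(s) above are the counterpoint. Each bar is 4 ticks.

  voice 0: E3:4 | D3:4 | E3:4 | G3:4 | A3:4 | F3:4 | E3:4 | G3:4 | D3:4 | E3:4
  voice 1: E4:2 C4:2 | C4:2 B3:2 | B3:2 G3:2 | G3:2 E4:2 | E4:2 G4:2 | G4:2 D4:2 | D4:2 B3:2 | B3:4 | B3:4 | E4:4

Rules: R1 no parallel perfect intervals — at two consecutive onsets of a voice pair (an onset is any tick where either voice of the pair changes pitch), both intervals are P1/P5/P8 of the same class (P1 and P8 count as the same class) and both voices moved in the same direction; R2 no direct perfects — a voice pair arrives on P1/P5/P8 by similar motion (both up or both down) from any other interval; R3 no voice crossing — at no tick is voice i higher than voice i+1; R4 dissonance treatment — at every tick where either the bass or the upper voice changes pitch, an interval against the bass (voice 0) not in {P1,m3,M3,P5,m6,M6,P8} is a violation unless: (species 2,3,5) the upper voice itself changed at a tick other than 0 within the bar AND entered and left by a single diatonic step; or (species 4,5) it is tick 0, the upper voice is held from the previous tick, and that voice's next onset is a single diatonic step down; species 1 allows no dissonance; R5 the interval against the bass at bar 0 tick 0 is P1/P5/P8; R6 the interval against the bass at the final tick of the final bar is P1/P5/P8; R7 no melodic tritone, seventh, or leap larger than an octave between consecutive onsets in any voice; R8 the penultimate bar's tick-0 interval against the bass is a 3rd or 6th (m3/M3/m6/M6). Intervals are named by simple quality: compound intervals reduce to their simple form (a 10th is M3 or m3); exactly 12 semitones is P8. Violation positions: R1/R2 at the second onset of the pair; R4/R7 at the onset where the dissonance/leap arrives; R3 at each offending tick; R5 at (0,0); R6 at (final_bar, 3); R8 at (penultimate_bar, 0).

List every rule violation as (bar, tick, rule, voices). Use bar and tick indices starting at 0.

(4, 2, R4, (0, 1))
(5, 0, R4, (0, 1))
(6, 0, R4, (0, 1))
(9, 0, R2, (0, 1))

bar 0: v0=E3 v1=E4 downbeat P8
bar 1: v0=D3 v1=C4 downbeat m7
bar 2: v0=E3 v1=B3 downbeat P5
bar 3: v0=G3 v1=G3 downbeat P1
bar 4: v0=A3 v1=E4 downbeat P5
bar 5: v0=F3 v1=G4 downbeat M2
bar 6: v0=E3 v1=D4 downbeat m7
bar 7: v0=G3 v1=B3 downbeat M3
bar 8: v0=D3 v1=B3 downbeat M6
bar 9: v0=E3 v1=E4 downbeat P8
  -> R4 @ bar 4 tick 2 v(0, 1): A3/G4 m7 untreated
  -> R4 @ bar 5 tick 0 v(0, 1): F3/G4 M2 untreated
  -> R4 @ bar 6 tick 0 v(0, 1): E3/D4 m7 untreated
  -> R2 @ bar 9 tick 0 v(0, 1): D3/B3 M6 -> E3/E4 P8 similar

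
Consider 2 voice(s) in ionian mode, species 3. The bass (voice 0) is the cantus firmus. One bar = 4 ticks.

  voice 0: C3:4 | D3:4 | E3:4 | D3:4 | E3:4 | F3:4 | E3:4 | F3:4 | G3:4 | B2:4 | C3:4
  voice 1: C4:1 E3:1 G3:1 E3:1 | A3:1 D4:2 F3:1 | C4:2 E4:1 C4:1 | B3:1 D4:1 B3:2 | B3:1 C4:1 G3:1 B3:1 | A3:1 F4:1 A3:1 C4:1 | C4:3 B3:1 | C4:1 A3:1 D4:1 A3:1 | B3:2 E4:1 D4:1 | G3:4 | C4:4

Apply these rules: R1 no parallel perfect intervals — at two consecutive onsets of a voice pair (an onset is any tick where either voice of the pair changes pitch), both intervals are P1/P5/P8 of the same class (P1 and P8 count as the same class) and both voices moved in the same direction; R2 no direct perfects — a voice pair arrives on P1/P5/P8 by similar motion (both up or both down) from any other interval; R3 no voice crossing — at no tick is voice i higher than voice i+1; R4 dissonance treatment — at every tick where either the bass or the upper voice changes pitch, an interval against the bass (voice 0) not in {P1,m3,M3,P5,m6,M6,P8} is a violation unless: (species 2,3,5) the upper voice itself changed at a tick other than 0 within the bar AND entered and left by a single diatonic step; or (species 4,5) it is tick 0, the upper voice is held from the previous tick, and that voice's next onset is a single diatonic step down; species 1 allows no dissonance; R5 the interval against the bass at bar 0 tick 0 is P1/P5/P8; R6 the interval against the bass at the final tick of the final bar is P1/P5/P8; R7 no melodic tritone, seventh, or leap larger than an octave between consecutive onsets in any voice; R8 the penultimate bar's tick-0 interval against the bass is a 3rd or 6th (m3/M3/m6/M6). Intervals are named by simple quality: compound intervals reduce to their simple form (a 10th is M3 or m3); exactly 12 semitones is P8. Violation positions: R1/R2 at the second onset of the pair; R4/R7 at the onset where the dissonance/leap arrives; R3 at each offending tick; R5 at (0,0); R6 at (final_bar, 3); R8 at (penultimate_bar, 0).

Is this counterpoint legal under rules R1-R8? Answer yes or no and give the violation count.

No (3 violations)

bar 0: v0=C3 v1=C4 (P8)
bar 1: v0=D3 v1=A3 (P5)
bar 2: v0=E3 v1=C4 (m6)
bar 3: v0=D3 v1=B3 (M6)
bar 4: v0=E3 v1=B3 (P5)
bar 5: v0=F3 v1=A3 (M3)
bar 6: v0=E3 v1=C4 (m6)
bar 7: v0=F3 v1=C4 (P5)
bar 8: v0=G3 v1=B3 (M3)
bar 9: v0=B2 v1=G3 (m6)
bar 10: v0=C3 v1=C4 (P8)
  R2 @ bar1.0: C3/E3 M3 -> D3/A3 P5 similar
  R1 @ bar7.0: E3/B3 P5 -> F3/C4 P5 similar
  R2 @ bar10.0: B2/G3 m6 -> C3/C4 P8 similar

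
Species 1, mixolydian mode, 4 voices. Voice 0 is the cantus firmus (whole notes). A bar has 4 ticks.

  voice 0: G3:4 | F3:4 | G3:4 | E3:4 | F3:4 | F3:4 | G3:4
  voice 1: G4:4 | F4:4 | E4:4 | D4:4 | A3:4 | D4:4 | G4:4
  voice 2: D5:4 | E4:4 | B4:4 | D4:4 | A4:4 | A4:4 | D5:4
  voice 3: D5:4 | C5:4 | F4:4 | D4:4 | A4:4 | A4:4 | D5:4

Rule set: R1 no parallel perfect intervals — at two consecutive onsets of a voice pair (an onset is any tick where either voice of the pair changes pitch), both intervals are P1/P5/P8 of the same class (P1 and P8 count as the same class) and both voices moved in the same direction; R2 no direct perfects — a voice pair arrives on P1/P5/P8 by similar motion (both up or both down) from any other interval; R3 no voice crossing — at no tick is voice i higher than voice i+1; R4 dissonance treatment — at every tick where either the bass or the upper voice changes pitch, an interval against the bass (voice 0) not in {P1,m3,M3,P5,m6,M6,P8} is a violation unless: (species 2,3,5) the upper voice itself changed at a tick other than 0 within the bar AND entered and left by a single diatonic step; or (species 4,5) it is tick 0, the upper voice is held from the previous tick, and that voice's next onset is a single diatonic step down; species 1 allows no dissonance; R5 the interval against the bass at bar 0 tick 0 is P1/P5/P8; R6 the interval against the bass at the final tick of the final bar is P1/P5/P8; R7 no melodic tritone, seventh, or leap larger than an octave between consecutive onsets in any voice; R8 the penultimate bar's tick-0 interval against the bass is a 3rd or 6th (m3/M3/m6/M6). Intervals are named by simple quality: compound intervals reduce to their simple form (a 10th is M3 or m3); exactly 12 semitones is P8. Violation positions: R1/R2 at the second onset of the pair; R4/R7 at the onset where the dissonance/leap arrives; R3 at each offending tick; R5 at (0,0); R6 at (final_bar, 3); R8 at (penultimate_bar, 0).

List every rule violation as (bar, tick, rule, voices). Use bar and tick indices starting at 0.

bar 0: v0=G3 v1=G4 v2=D5 v3=D5 downbeat P5
bar 1: v0=F3 v1=F4 v2=E4 v3=C5 downbeat P5
bar 2: v0=G3 v1=E4 v2=B4 v3=F4 downbeat m7
bar 3: v0=E3 v1=D4 v2=D4 v3=D4 downbeat m7
bar 4: v0=F3 v1=A3 v2=A4 v3=A4 downbeat M3
bar 5: v0=F3 v1=D4 v2=A4 v3=A4 downbeat M3
bar 6: v0=G3 v1=G4 v2=D5 v3=D5 downbeat P5
  -> R1 @ bar 1 tick 0 v(0, 1): G3/G4 P8 -> F3/F4 P8 similar
  -> R1 @ bar 1 tick 0 v(0, 3): G3/D5 P5 -> F3/C5 P5 similar
  -> R1 @ bar 1 tick 0 v(1, 3): G4/D5 P5 -> F4/C5 P5 similar
  -> R3 @ bar 1 tick 0 v(1, 2): F4 above E4
  -> R4 @ bar 1 tick 0 v(0, 2): F3/E4 M7 untreated
  -> R7 @ bar 1 tick 0 v(2,): D5->E4 leap 10st
  -> R3 @ bar 1 tick 1 v(1, 2): F4 above E4
  -> R3 @ bar 1 tick 2 v(1, 2): F4 above E4
  -> R3 @ bar 1 tick 3 v(1, 2): F4 above E4
  -> R3 @ bar 2 tick 0 v(2, 3): B4 above F4
  -> R4 @ bar 2 tick 0 v(0, 3): G3/F4 m7 untreated
  -> R3 @ bar 2 tick 1 v(2, 3): B4 above F4
  -> R3 @ bar 2 tick 2 v(2, 3): B4 above F4
  -> R3 @ bar 2 tick 3 v(2, 3): B4 above F4
  -> R2 @ bar 3 tick 0 v(1, 2): E4/B4 P5 -> D4/D4 P1 similar
  -> R2 @ bar 3 tick 0 v(1, 3): E4/F4 m2 -> D4/D4 P1 similar
  -> R2 @ bar 3 tick 0 v(2, 3): B4/F4 TT -> D4/D4 P1 similar
  -> R4 @ bar 3 tick 0 v(0, 1): E3/D4 m7 untreated
  -> R4 @ bar 3 tick 0 v(0, 2): E3/D4 m7 untreated
  -> R4 @ bar 3 tick 0 v(0, 3): E3/D4 m7 untreated
  -> R1 @ bar 4 tick 0 v(2, 3): D4/D4 P1 -> A4/A4 P1 similar
  -> R1 @ bar 6 tick 0 v(1, 2): D4/A4 P5 -> G4/D5 P5 similar
  -> R1 @ bar 6 tick 0 v(1, 3): D4/A4 P5 -> G4/D5 P5 similar
  -> R1 @ bar 6 tick 0 v(2, 3): A4/A4 P1 -> D5/D5 P1 similar
  -> R2 @ bar 6 tick 0 v(0, 1): F3/D4 M6 -> G3/G4 P8 similar
  -> R2 @ bar 6 tick 0 v(0, 2): F3/A4 M3 -> G3/D5 P5 similar
  -> R2 @ bar 6 tick 0 v(0, 3): F3/A4 M3 -> G3/D5 P5 similar

(1, 0, R1, (0, 1))
(1, 0, R1, (0, 3))
(1, 0, R1, (1, 3))
(1, 0, R3, (1, 2))
(1, 0, R4, (0, 2))
(1, 0, R7, (2,))
(1, 1, R3, (1, 2))
(1, 2, R3, (1, 2))
(1, 3, R3, (1, 2))
(2, 0, R3, (2, 3))
(2, 0, R4, (0, 3))
(2, 1, R3, (2, 3))
(2, 2, R3, (2, 3))
(2, 3, R3, (2, 3))
(3, 0, R2, (1, 2))
(3, 0, R2, (1, 3))
(3, 0, R2, (2, 3))
(3, 0, R4, (0, 1))
(3, 0, R4, (0, 2))
(3, 0, R4, (0, 3))
(4, 0, R1, (2, 3))
(6, 0, R1, (1, 2))
(6, 0, R1, (1, 3))
(6, 0, R1, (2, 3))
(6, 0, R2, (0, 1))
(6, 0, R2, (0, 2))
(6, 0, R2, (0, 3))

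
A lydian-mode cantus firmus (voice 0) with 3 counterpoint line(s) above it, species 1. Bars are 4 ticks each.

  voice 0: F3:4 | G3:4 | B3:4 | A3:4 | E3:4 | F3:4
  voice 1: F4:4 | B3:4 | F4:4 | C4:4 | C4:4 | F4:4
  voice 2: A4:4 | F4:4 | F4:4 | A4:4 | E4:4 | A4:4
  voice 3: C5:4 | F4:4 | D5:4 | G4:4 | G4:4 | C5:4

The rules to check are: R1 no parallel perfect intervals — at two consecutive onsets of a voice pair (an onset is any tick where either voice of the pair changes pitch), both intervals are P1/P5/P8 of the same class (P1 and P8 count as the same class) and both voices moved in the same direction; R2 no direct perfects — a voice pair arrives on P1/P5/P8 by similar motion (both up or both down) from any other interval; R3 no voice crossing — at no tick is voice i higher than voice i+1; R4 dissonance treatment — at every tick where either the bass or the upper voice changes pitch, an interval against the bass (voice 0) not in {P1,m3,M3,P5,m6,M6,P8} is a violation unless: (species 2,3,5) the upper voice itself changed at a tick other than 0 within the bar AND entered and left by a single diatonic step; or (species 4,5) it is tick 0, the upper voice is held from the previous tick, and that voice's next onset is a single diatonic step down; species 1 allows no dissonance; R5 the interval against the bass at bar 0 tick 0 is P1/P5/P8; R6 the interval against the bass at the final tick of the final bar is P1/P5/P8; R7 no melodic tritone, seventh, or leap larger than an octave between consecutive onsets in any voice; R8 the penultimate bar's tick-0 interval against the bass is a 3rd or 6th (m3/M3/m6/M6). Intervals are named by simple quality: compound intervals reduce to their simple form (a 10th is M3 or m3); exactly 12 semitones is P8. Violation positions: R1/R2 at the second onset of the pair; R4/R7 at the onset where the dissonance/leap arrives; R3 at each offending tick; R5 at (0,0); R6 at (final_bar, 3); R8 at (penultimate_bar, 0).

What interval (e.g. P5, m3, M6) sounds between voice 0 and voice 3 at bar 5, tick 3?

P5

voice 0=F3 voice 3=C5 -> P5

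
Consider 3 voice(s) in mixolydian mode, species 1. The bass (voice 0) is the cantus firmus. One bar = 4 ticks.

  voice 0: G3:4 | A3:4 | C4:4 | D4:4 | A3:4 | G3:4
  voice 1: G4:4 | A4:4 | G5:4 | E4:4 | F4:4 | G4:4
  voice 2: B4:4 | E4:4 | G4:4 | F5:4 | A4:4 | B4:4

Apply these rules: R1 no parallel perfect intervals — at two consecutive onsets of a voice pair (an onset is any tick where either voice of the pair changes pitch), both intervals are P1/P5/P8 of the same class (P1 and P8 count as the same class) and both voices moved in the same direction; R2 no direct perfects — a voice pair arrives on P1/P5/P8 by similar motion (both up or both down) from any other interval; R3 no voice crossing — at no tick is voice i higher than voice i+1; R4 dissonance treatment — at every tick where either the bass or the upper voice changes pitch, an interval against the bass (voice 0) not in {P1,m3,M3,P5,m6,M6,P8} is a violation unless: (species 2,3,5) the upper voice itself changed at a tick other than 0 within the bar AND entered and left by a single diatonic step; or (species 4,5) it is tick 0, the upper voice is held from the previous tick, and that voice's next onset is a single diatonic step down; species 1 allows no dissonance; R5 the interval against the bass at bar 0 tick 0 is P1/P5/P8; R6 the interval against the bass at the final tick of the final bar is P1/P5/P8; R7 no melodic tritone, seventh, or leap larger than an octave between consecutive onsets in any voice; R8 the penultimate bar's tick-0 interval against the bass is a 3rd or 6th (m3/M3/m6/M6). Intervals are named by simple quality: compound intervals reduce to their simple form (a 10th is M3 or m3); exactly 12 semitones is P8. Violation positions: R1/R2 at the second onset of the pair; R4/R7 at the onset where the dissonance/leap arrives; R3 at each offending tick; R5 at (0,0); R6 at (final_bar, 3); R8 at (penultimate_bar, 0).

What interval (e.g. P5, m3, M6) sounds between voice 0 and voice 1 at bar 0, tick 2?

P8

voice 0=G3 voice 1=G4 -> P8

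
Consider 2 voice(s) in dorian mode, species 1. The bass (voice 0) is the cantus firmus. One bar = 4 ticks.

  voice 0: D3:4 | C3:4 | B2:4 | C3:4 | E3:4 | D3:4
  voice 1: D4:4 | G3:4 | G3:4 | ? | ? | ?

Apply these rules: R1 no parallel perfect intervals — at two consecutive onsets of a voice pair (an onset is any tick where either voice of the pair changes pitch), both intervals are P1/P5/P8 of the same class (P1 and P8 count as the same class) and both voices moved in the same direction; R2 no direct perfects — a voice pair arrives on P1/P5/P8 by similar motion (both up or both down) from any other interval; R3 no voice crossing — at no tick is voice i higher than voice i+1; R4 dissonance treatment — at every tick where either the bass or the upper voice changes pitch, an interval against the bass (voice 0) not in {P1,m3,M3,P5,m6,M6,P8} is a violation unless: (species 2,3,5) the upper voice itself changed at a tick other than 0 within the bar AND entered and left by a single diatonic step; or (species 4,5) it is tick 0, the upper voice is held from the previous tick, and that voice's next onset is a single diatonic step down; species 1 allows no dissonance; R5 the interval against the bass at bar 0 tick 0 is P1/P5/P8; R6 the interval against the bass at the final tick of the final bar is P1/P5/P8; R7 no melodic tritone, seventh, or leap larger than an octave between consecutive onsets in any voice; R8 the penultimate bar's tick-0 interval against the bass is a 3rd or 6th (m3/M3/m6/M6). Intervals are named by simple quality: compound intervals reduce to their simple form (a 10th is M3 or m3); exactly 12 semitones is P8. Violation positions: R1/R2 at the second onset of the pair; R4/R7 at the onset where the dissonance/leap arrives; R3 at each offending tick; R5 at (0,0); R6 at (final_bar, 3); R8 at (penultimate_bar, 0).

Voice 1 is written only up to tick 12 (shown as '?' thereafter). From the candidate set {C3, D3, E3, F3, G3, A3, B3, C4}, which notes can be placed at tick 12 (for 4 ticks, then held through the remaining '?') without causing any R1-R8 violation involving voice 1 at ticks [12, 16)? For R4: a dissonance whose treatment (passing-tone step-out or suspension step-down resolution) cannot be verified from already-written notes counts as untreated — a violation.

C3: legal
D3: violates R4
E3: legal
F3: violates R4
G3: legal
A3: legal
B3: violates R4
C4: violates R2

{A3, C3, E3, G3}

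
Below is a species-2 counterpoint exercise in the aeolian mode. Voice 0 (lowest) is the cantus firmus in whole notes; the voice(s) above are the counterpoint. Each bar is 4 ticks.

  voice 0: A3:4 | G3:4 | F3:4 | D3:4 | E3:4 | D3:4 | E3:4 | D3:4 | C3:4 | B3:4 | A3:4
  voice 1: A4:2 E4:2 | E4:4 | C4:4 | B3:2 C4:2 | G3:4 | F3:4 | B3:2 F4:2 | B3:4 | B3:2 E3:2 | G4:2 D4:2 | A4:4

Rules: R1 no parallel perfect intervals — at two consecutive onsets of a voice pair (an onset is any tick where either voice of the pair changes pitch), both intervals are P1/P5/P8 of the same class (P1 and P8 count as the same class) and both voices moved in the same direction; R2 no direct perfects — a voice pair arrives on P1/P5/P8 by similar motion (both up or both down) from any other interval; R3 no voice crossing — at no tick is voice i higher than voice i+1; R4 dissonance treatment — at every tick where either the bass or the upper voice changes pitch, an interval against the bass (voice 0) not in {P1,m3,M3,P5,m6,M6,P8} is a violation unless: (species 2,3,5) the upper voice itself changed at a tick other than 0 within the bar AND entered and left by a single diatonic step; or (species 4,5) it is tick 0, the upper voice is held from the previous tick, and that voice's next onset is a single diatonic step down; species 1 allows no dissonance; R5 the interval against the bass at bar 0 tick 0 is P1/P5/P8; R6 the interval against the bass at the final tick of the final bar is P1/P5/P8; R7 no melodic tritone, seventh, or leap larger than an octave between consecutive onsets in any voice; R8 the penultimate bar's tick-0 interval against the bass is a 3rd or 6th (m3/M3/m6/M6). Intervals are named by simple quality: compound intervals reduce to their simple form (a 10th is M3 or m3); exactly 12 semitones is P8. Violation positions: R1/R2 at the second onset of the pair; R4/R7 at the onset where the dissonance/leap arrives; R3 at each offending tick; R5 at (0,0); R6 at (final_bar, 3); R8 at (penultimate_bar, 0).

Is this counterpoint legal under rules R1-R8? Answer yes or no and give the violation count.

No (10 violations)

bar 0: v0=A3 v1=A4 (P8)
bar 1: v0=G3 v1=E4 (M6)
bar 2: v0=F3 v1=C4 (P5)
bar 3: v0=D3 v1=B3 (M6)
bar 4: v0=E3 v1=G3 (m3)
bar 5: v0=D3 v1=F3 (m3)
bar 6: v0=E3 v1=B3 (P5)
bar 7: v0=D3 v1=B3 (M6)
bar 8: v0=C3 v1=B3 (M7)
bar 9: v0=B3 v1=G4 (m6)
bar 10: v0=A3 v1=A4 (P8)
  R2 @ bar2.0: G3/E4 M6 -> F3/C4 P5 similar
  R4 @ bar3.2: D3/C4 m7 untreated
  R2 @ bar6.0: D3/F3 m3 -> E3/B3 P5 similar
  R7 @ bar6.0: F3->B3 leap 6st
  R4 @ bar6.2: E3/F4 m2 untreated
  R7 @ bar6.2: B3->F4 leap 6st
  R7 @ bar7.0: F4->B3 leap 6st
  R4 @ bar8.0: C3/B3 M7 untreated
  R7 @ bar9.0: C3->B3 leap 11st
  R7 @ bar9.0: E3->G4 leap 15st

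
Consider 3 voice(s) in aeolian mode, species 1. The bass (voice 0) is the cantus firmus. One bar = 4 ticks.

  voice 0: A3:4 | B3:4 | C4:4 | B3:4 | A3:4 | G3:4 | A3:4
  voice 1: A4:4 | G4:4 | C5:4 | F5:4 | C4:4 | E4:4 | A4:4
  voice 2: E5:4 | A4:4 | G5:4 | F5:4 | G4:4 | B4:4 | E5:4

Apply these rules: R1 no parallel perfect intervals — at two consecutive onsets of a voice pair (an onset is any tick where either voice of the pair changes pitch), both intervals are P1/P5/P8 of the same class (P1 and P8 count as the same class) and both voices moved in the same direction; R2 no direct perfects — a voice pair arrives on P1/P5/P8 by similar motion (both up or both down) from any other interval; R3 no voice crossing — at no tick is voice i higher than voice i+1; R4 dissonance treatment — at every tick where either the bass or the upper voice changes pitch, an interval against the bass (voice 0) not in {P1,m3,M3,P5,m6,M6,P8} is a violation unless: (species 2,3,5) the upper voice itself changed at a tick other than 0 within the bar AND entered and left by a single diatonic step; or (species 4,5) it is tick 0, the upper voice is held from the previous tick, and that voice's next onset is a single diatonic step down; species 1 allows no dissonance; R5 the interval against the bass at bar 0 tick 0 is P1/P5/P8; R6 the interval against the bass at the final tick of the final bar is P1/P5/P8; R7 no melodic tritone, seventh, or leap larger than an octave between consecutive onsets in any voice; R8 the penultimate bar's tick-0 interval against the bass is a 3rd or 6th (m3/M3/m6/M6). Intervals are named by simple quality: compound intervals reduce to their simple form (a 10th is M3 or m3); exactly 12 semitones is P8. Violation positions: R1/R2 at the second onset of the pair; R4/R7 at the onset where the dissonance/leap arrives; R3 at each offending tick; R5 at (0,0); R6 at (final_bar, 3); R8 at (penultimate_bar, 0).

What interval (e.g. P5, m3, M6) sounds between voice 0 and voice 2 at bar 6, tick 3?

voice 0=A3 voice 2=E5 -> P5

P5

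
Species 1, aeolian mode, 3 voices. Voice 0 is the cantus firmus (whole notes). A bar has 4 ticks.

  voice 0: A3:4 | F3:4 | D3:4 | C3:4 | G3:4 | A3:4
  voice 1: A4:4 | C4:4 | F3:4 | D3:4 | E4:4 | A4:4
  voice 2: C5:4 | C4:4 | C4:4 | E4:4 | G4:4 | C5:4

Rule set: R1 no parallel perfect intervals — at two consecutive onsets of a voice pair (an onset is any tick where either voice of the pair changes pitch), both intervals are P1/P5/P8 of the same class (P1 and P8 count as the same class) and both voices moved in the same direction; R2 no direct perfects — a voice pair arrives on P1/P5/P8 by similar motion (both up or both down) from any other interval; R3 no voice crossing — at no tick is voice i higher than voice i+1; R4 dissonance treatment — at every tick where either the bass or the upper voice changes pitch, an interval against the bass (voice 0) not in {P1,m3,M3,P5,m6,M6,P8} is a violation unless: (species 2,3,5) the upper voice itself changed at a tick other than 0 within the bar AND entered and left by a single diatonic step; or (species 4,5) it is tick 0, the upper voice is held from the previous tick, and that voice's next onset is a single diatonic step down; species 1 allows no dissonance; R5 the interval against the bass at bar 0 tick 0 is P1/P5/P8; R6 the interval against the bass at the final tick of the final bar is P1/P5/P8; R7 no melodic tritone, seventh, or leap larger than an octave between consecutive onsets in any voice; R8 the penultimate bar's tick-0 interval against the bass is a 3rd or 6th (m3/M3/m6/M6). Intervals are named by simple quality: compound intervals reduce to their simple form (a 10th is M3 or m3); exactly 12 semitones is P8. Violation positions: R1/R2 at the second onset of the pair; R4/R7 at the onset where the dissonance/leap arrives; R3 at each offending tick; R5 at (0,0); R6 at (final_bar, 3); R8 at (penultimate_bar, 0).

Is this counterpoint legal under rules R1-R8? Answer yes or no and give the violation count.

bar 0: v0=A3 v1=A4 v2=C5 (m3)
bar 1: v0=F3 v1=C4 v2=C4 (P5)
bar 2: v0=D3 v1=F3 v2=C4 (m7)
bar 3: v0=C3 v1=D3 v2=E4 (M3)
bar 4: v0=G3 v1=E4 v2=G4 (P8)
bar 5: v0=A3 v1=A4 v2=C5 (m3)
  R5 @ bar0.0: opens on m3
  R2 @ bar1.0: A3/A4 P8 -> F3/C4 P5 similar
  R2 @ bar1.0: A3/C5 m3 -> F3/C4 P5 similar
  R2 @ bar1.0: A4/C5 m3 -> C4/C4 P1 similar
  R4 @ bar2.0: D3/C4 m7 untreated
  R4 @ bar3.0: C3/D3 M2 untreated
  R2 @ bar4.0: C3/E4 M3 -> G3/G4 P8 similar
  R7 @ bar4.0: D3->E4 leap 14st
  R8 @ bar4.0: penult P8 not 3rd/6th
  R2 @ bar5.0: G3/E4 M6 -> A3/A4 P8 similar
  R6 @ bar5.3: closes on m3

No (11 violations)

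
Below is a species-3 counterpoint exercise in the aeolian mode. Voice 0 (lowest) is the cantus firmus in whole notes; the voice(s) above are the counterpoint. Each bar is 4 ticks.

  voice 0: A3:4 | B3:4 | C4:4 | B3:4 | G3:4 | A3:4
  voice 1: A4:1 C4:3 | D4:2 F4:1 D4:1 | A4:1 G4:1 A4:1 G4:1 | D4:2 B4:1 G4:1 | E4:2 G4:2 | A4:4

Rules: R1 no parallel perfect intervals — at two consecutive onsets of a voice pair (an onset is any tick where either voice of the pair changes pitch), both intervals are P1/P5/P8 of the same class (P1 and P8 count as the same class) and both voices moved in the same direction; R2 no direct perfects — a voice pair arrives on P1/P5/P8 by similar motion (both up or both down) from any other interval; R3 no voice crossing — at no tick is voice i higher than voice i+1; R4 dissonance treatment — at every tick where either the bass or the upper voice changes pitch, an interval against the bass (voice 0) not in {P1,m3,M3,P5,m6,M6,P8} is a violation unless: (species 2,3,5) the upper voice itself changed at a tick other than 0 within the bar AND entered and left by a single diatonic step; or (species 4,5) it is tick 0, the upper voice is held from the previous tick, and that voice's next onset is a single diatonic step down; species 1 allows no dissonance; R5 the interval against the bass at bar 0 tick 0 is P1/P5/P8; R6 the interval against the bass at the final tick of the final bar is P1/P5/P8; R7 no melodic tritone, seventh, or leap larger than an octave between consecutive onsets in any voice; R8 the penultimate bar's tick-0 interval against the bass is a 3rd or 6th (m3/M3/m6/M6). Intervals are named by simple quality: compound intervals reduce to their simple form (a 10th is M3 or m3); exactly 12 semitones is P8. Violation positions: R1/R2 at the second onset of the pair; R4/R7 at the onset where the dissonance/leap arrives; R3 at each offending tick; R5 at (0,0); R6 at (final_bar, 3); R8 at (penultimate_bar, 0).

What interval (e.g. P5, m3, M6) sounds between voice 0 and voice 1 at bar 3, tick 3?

m6

voice 0=B3 voice 1=G4 -> m6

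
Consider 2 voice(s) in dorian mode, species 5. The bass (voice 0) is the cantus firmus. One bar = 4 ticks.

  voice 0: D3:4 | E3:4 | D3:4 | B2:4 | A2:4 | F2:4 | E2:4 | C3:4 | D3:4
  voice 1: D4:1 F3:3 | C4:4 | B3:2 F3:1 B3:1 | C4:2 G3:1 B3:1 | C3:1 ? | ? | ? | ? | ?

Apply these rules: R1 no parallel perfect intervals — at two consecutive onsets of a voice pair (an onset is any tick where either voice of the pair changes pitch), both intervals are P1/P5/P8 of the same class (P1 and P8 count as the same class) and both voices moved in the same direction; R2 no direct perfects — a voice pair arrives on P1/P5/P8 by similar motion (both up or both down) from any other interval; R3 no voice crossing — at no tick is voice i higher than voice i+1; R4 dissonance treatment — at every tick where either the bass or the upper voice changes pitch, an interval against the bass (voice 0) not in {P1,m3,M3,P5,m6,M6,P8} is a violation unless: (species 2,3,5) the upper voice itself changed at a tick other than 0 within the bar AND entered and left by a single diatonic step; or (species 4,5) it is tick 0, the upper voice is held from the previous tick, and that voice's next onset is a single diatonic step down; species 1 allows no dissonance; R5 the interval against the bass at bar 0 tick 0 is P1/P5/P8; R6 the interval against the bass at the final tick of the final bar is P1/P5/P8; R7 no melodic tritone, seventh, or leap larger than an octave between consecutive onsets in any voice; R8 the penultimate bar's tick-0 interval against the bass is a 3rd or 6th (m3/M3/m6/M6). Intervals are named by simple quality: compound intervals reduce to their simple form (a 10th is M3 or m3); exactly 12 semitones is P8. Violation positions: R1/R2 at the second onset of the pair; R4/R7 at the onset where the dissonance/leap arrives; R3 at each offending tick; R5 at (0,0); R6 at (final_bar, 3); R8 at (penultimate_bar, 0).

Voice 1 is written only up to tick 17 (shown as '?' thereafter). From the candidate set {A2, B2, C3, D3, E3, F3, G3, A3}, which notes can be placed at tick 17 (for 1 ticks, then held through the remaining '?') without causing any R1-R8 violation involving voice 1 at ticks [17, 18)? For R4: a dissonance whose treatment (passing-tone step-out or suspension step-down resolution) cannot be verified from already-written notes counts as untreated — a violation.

A2: legal
B2: violates R4
C3: legal
D3: violates R4
E3: legal
F3: legal
G3: violates R4
A3: legal

{A2, A3, C3, E3, F3}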